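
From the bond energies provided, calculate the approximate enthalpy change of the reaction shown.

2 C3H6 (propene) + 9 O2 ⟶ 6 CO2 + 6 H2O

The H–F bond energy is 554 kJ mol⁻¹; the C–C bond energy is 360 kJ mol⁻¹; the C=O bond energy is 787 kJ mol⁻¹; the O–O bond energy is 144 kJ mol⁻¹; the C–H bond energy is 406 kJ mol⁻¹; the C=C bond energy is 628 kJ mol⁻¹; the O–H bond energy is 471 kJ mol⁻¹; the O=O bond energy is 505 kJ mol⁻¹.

ΔH ≈ −3703 kJ

Bonds broken (reactants):
  C–C: 2 × 360 = 720
  C–H: 12 × 406 = 4872
  C=C: 2 × 628 = 1256
  O=O: 9 × 505 = 4545
  Σ(broken) = 11393 kJ
Bonds formed (products):
  C=O: 12 × 787 = 9444
  O–H: 12 × 471 = 5652
  Σ(formed) = 15096 kJ
ΔH = Σ(broken) − Σ(formed) = 11393 − 15096 = −3703 kJ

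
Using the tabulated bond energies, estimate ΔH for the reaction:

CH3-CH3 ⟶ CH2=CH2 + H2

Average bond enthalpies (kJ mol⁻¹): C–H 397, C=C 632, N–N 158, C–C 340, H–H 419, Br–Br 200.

ΔH ≈ +83 kJ

Bonds broken (reactants):
  C–C: 1 × 340 = 340
  C–H: 6 × 397 = 2382
  Σ(broken) = 2722 kJ
Bonds formed (products):
  C–H: 4 × 397 = 1588
  C=C: 1 × 632 = 632
  H–H: 1 × 419 = 419
  Σ(formed) = 2639 kJ
ΔH = Σ(broken) − Σ(formed) = 2722 − 2639 = +83 kJ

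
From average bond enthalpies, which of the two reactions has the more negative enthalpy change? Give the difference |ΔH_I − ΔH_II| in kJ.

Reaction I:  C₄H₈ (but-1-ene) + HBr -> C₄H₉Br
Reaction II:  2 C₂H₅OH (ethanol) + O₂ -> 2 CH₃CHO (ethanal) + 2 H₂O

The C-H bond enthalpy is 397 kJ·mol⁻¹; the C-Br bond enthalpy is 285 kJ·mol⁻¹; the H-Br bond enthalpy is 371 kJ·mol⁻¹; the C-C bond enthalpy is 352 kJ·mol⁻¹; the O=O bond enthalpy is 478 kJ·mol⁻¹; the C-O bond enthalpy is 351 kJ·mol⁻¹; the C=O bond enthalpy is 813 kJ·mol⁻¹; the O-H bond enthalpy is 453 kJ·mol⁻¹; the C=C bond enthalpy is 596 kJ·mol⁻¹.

Reaction II, by 491 kJ

Reaction I:
  Bonds broken (reactants):
    C-C: 2 × 352 = 704
    C-H: 8 × 397 = 3176
    C=C: 1 × 596 = 596
    H-Br: 1 × 371 = 371
    Σ(broken) = 4847 kJ
  Bonds formed (products):
    C-Br: 1 × 285 = 285
    C-C: 3 × 352 = 1056
    C-H: 9 × 397 = 3573
    Σ(formed) = 4914 kJ
  ΔH_I = 4847 − 4914 = −67 kJ
Reaction II:
  Bonds broken (reactants):
    C-C: 2 × 352 = 704
    C-H: 10 × 397 = 3970
    C-O: 2 × 351 = 702
    O-H: 2 × 453 = 906
    O=O: 1 × 478 = 478
    Σ(broken) = 6760 kJ
  Bonds formed (products):
    C-C: 2 × 352 = 704
    C-H: 8 × 397 = 3176
    C=O: 2 × 813 = 1626
    O-H: 4 × 453 = 1812
    Σ(formed) = 7318 kJ
  ΔH_II = 6760 − 7318 = −558 kJ
ΔH_I − ΔH_II = +491 kJ, so reaction II has the more negative ΔH; |ΔH_I − ΔH_II| = 491 kJ.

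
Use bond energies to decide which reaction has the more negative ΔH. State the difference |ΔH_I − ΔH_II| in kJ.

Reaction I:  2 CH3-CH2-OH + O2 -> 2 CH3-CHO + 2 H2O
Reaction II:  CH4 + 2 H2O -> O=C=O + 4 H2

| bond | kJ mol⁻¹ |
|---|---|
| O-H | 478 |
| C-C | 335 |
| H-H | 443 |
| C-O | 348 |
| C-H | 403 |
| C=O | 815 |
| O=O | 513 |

Reaction I:
  Bonds broken (reactants):
    C-C: 2 × 335 = 670
    C-H: 10 × 403 = 4030
    C-O: 2 × 348 = 696
    O-H: 2 × 478 = 956
    O=O: 1 × 513 = 513
    Σ(broken) = 6865 kJ
  Bonds formed (products):
    C-C: 2 × 335 = 670
    C-H: 8 × 403 = 3224
    C=O: 2 × 815 = 1630
    O-H: 4 × 478 = 1912
    Σ(formed) = 7436 kJ
  ΔH_I = 6865 − 7436 = −571 kJ
Reaction II:
  Bonds broken (reactants):
    C-H: 4 × 403 = 1612
    O-H: 4 × 478 = 1912
    Σ(broken) = 3524 kJ
  Bonds formed (products):
    C=O: 2 × 815 = 1630
    H-H: 4 × 443 = 1772
    Σ(formed) = 3402 kJ
  ΔH_II = 3524 − 3402 = +122 kJ
ΔH_I − ΔH_II = −693 kJ, so reaction I has the more negative ΔH; |ΔH_I − ΔH_II| = 693 kJ.

Reaction I, by 693 kJ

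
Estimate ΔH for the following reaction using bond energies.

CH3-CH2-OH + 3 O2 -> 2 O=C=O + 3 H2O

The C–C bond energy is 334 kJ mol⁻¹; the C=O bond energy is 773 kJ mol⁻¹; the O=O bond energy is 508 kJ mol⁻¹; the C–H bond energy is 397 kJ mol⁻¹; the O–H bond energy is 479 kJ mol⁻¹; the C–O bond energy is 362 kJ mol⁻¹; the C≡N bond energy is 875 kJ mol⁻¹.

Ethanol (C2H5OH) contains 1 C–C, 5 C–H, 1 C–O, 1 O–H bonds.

Bonds broken (reactants):
  C–C: 1 × 334 = 334
  C–H: 5 × 397 = 1985
  C–O: 1 × 362 = 362
  O–H: 1 × 479 = 479
  O=O: 3 × 508 = 1524
  Σ(broken) = 4684 kJ
Bonds formed (products):
  C=O: 4 × 773 = 3092
  O–H: 6 × 479 = 2874
  Σ(formed) = 5966 kJ
ΔH = Σ(broken) − Σ(formed) = 4684 − 5966 = −1282 kJ

ΔH ≈ −1282 kJ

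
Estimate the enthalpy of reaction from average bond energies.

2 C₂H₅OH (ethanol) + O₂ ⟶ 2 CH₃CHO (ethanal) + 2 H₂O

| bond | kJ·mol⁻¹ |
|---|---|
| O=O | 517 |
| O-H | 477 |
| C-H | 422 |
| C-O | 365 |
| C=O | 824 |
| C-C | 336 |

Bonds broken (reactants):
  C-C: 2 × 336 = 672
  C-H: 10 × 422 = 4220
  C-O: 2 × 365 = 730
  O-H: 2 × 477 = 954
  O=O: 1 × 517 = 517
  Σ(broken) = 7093 kJ
Bonds formed (products):
  C-C: 2 × 336 = 672
  C-H: 8 × 422 = 3376
  C=O: 2 × 824 = 1648
  O-H: 4 × 477 = 1908
  Σ(formed) = 7604 kJ
ΔH = Σ(broken) − Σ(formed) = 7093 − 7604 = −511 kJ

ΔH ≈ −511 kJ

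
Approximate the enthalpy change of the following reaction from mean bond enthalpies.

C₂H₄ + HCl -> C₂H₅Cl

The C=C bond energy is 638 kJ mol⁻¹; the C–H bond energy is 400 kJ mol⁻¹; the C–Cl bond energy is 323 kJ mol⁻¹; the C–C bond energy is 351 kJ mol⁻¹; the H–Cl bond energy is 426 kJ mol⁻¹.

Bonds broken (reactants):
  C–H: 4 × 400 = 1600
  C=C: 1 × 638 = 638
  H–Cl: 1 × 426 = 426
  Σ(broken) = 2664 kJ
Bonds formed (products):
  C–C: 1 × 351 = 351
  C–Cl: 1 × 323 = 323
  C–H: 5 × 400 = 2000
  Σ(formed) = 2674 kJ
ΔH = Σ(broken) − Σ(formed) = 2664 − 2674 = −10 kJ

ΔH ≈ −10 kJ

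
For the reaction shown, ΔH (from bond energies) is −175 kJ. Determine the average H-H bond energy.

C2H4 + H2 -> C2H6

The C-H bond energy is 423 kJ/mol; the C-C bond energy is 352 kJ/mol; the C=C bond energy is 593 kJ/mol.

D(H-H) ≈ 430 kJ/mol

Let D be the H-H bond energy.
Σ(broken) = 4×423 + 1×593 + 1×D = 2285 + D
Σ(formed) = 1×352 + 6×423 = 2890
ΔH = Σ(broken) − Σ(formed) = (2285 + D) − (2890) = −605 + D
Setting this equal to −175 kJ gives D = 430 kJ/mol.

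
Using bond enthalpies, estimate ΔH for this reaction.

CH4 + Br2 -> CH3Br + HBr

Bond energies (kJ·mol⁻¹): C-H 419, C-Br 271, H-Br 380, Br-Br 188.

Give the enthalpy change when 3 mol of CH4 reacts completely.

Bonds broken (reactants):
  Br-Br: 1 × 188 = 188
  C-H: 4 × 419 = 1676
  Σ(broken) = 1864 kJ
Bonds formed (products):
  C-Br: 1 × 271 = 271
  C-H: 3 × 419 = 1257
  H-Br: 1 × 380 = 380
  Σ(formed) = 1908 kJ
ΔH = Σ(broken) − Σ(formed) = 1864 − 1908 = −44 kJ
For 3× the reaction as written: 3 × (−44) = −132 kJ

ΔH = −132 kJ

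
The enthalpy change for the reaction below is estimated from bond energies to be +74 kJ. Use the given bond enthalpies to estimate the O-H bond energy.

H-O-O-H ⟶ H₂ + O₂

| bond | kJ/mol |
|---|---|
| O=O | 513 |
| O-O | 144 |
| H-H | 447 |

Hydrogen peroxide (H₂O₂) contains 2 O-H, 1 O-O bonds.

D(O-H) ≈ 445 kJ/mol

Let D be the O-H bond energy.
Σ(broken) = 2×D + 1×144 = 144 + 2D
Σ(formed) = 1×447 + 1×513 = 960
ΔH = Σ(broken) − Σ(formed) = (144 + 2D) − (960) = −816 + 2D
Setting this equal to +74 kJ gives 2D = 890, so D = 445 kJ/mol.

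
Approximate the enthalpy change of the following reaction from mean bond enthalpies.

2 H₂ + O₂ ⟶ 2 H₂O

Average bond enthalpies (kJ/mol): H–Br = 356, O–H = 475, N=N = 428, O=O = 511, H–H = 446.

ΔH ≈ −497 kJ

Bonds broken (reactants):
  H–H: 2 × 446 = 892
  O=O: 1 × 511 = 511
  Σ(broken) = 1403 kJ
Bonds formed (products):
  O–H: 4 × 475 = 1900
  Σ(formed) = 1900 kJ
ΔH = Σ(broken) − Σ(formed) = 1403 − 1900 = −497 kJ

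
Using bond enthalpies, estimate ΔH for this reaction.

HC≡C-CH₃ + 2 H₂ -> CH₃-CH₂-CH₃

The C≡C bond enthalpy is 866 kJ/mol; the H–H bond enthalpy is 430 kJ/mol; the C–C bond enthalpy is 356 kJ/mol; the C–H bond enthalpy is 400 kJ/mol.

ΔH ≈ −230 kJ

Bonds broken (reactants):
  C≡C: 1 × 866 = 866
  C–C: 1 × 356 = 356
  C–H: 4 × 400 = 1600
  H–H: 2 × 430 = 860
  Σ(broken) = 3682 kJ
Bonds formed (products):
  C–C: 2 × 356 = 712
  C–H: 8 × 400 = 3200
  Σ(formed) = 3912 kJ
ΔH = Σ(broken) − Σ(formed) = 3682 − 3912 = −230 kJ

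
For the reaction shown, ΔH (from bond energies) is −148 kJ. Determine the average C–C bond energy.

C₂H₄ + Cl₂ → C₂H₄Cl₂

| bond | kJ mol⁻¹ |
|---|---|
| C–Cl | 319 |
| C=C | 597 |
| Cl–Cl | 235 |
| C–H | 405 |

Let D be the C–C bond energy.
Σ(broken) = 4×405 + 1×597 + 1×235 = 2452
Σ(formed) = 1×D + 2×319 + 4×405 = 2258 + D
ΔH = Σ(broken) − Σ(formed) = (2452) − (2258 + D) = +194 − D
Setting this equal to −148 kJ gives D = 342 kJ/mol.

D(C–C) ≈ 342 kJ/mol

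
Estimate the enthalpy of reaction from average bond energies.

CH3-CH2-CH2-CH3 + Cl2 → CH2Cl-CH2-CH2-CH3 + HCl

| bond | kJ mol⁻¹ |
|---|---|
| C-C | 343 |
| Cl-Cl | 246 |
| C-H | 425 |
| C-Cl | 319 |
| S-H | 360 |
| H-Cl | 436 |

Bonds broken (reactants):
  C-C: 3 × 343 = 1029
  C-H: 10 × 425 = 4250
  Cl-Cl: 1 × 246 = 246
  Σ(broken) = 5525 kJ
Bonds formed (products):
  C-C: 3 × 343 = 1029
  C-Cl: 1 × 319 = 319
  C-H: 9 × 425 = 3825
  H-Cl: 1 × 436 = 436
  Σ(formed) = 5609 kJ
ΔH = Σ(broken) − Σ(formed) = 5525 − 5609 = −84 kJ

ΔH ≈ −84 kJ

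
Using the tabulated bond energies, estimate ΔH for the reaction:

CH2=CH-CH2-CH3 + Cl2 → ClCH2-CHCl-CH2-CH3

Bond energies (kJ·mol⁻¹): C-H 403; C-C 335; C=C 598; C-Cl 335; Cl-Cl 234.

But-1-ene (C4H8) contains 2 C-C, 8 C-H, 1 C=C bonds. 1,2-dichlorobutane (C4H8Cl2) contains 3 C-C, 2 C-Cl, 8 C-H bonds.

Bonds broken (reactants):
  C-C: 2 × 335 = 670
  C-H: 8 × 403 = 3224
  C=C: 1 × 598 = 598
  Cl-Cl: 1 × 234 = 234
  Σ(broken) = 4726 kJ
Bonds formed (products):
  C-C: 3 × 335 = 1005
  C-Cl: 2 × 335 = 670
  C-H: 8 × 403 = 3224
  Σ(formed) = 4899 kJ
ΔH = Σ(broken) − Σ(formed) = 4726 − 4899 = −173 kJ

ΔH ≈ −173 kJ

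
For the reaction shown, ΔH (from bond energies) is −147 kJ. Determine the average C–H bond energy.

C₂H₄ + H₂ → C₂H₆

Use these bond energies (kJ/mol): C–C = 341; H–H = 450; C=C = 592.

D(C–H) ≈ 424 kJ/mol

Let D be the C–H bond energy.
Σ(broken) = 4×D + 1×592 + 1×450 = 1042 + 4D
Σ(formed) = 1×341 + 6×D = 341 + 6D
ΔH = Σ(broken) − Σ(formed) = (1042 + 4D) − (341 + 6D) = +701 − 2D
Setting this equal to −147 kJ gives 2D = 848, so D = 424 kJ/mol.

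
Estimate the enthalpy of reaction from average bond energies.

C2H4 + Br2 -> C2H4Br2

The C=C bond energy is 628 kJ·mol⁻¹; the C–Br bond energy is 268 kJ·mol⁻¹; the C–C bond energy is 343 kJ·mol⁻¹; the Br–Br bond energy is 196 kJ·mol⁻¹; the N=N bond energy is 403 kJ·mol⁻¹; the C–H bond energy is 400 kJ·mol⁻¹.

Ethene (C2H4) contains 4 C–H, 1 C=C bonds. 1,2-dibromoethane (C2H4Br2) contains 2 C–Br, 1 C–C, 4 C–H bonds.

Bonds broken (reactants):
  Br–Br: 1 × 196 = 196
  C–H: 4 × 400 = 1600
  C=C: 1 × 628 = 628
  Σ(broken) = 2424 kJ
Bonds formed (products):
  C–Br: 2 × 268 = 536
  C–C: 1 × 343 = 343
  C–H: 4 × 400 = 1600
  Σ(formed) = 2479 kJ
ΔH = Σ(broken) − Σ(formed) = 2424 − 2479 = −55 kJ

ΔH ≈ −55 kJ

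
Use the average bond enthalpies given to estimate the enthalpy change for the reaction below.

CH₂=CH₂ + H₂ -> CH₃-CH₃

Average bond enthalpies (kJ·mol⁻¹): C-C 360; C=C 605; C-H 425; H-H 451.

Bonds broken (reactants):
  C-H: 4 × 425 = 1700
  C=C: 1 × 605 = 605
  H-H: 1 × 451 = 451
  Σ(broken) = 2756 kJ
Bonds formed (products):
  C-C: 1 × 360 = 360
  C-H: 6 × 425 = 2550
  Σ(formed) = 2910 kJ
ΔH = Σ(broken) − Σ(formed) = 2756 − 2910 = −154 kJ

ΔH ≈ −154 kJ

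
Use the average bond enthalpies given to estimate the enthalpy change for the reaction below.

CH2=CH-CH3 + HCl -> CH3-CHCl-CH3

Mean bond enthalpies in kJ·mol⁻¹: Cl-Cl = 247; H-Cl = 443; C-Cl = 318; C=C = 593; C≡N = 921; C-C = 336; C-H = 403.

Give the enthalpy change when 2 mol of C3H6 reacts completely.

Bonds broken (reactants):
  C-C: 1 × 336 = 336
  C-H: 6 × 403 = 2418
  C=C: 1 × 593 = 593
  H-Cl: 1 × 443 = 443
  Σ(broken) = 3790 kJ
Bonds formed (products):
  C-C: 2 × 336 = 672
  C-Cl: 1 × 318 = 318
  C-H: 7 × 403 = 2821
  Σ(formed) = 3811 kJ
ΔH = Σ(broken) − Σ(formed) = 3790 − 3811 = −21 kJ
For 2× the reaction as written: 2 × (−21) = −42 kJ

ΔH = −42 kJ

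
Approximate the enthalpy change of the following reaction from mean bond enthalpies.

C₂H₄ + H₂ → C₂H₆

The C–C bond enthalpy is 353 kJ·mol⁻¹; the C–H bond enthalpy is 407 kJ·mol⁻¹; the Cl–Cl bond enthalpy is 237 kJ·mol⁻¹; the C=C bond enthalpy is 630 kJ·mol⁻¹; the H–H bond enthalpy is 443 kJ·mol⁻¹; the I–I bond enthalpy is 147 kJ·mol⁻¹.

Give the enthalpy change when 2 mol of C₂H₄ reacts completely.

Bonds broken (reactants):
  C–H: 4 × 407 = 1628
  C=C: 1 × 630 = 630
  H–H: 1 × 443 = 443
  Σ(broken) = 2701 kJ
Bonds formed (products):
  C–C: 1 × 353 = 353
  C–H: 6 × 407 = 2442
  Σ(formed) = 2795 kJ
ΔH = Σ(broken) − Σ(formed) = 2701 − 2795 = −94 kJ
For 2× the reaction as written: 2 × (−94) = −188 kJ

ΔH = −188 kJ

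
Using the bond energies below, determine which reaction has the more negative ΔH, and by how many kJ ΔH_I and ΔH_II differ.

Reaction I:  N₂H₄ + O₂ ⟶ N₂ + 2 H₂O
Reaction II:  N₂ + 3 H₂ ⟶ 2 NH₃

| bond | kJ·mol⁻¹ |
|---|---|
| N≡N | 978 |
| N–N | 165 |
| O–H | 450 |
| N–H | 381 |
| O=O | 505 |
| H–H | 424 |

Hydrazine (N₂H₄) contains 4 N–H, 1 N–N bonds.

Reaction I, by 548 kJ

Reaction I:
  Bonds broken (reactants):
    N–H: 4 × 381 = 1524
    N–N: 1 × 165 = 165
    O=O: 1 × 505 = 505
    Σ(broken) = 2194 kJ
  Bonds formed (products):
    N≡N: 1 × 978 = 978
    O–H: 4 × 450 = 1800
    Σ(formed) = 2778 kJ
  ΔH_I = 2194 − 2778 = −584 kJ
Reaction II:
  Bonds broken (reactants):
    H–H: 3 × 424 = 1272
    N≡N: 1 × 978 = 978
    Σ(broken) = 2250 kJ
  Bonds formed (products):
    N–H: 6 × 381 = 2286
    Σ(formed) = 2286 kJ
  ΔH_II = 2250 − 2286 = −36 kJ
ΔH_I − ΔH_II = −548 kJ, so reaction I has the more negative ΔH; |ΔH_I − ΔH_II| = 548 kJ.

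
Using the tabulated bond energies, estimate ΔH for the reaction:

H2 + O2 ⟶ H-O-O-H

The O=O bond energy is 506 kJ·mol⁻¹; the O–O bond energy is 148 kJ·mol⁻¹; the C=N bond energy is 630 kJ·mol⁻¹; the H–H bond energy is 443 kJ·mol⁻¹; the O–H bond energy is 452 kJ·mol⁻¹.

Bonds broken (reactants):
  H–H: 1 × 443 = 443
  O=O: 1 × 506 = 506
  Σ(broken) = 949 kJ
Bonds formed (products):
  O–H: 2 × 452 = 904
  O–O: 1 × 148 = 148
  Σ(formed) = 1052 kJ
ΔH = Σ(broken) − Σ(formed) = 949 − 1052 = −103 kJ

ΔH ≈ −103 kJ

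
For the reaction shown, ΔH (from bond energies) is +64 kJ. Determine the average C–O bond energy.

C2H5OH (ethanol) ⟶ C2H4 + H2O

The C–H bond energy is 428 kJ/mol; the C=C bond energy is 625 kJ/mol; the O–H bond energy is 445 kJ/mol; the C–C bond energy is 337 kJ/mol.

Let D be the C–O bond energy.
Σ(broken) = 1×337 + 5×428 + 1×D + 1×445 = 2922 + D
Σ(formed) = 4×428 + 1×625 + 2×445 = 3227
ΔH = Σ(broken) − Σ(formed) = (2922 + D) − (3227) = −305 + D
Setting this equal to +64 kJ gives D = 369 kJ/mol.

D(C–O) ≈ 369 kJ/mol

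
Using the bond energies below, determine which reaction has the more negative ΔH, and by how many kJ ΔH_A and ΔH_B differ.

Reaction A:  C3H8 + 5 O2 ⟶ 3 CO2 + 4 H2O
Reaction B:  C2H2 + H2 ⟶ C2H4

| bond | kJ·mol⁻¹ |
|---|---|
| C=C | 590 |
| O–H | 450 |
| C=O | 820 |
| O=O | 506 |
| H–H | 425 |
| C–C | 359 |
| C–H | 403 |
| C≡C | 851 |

Reaction A, by 1928 kJ

Reaction A:
  Bonds broken (reactants):
    C–C: 2 × 359 = 718
    C–H: 8 × 403 = 3224
    O=O: 5 × 506 = 2530
    Σ(broken) = 6472 kJ
  Bonds formed (products):
    C=O: 6 × 820 = 4920
    O–H: 8 × 450 = 3600
    Σ(formed) = 8520 kJ
  ΔH_A = 6472 − 8520 = −2048 kJ
Reaction B:
  Bonds broken (reactants):
    C≡C: 1 × 851 = 851
    C–H: 2 × 403 = 806
    H–H: 1 × 425 = 425
    Σ(broken) = 2082 kJ
  Bonds formed (products):
    C–H: 4 × 403 = 1612
    C=C: 1 × 590 = 590
    Σ(formed) = 2202 kJ
  ΔH_B = 2082 − 2202 = −120 kJ
ΔH_A − ΔH_B = −1928 kJ, so reaction A has the more negative ΔH; |ΔH_A − ΔH_B| = 1928 kJ.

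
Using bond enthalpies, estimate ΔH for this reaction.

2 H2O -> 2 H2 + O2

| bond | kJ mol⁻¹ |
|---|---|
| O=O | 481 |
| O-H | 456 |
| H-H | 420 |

ΔH ≈ +503 kJ

Bonds broken (reactants):
  O-H: 4 × 456 = 1824
  Σ(broken) = 1824 kJ
Bonds formed (products):
  H-H: 2 × 420 = 840
  O=O: 1 × 481 = 481
  Σ(formed) = 1321 kJ
ΔH = Σ(broken) − Σ(formed) = 1824 − 1321 = +503 kJ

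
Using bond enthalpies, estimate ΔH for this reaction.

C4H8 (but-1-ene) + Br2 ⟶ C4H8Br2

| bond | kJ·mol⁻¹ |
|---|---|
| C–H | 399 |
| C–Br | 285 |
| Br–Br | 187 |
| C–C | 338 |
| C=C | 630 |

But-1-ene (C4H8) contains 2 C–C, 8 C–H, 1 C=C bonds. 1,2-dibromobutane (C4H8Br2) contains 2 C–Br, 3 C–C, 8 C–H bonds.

Bonds broken (reactants):
  Br–Br: 1 × 187 = 187
  C–C: 2 × 338 = 676
  C–H: 8 × 399 = 3192
  C=C: 1 × 630 = 630
  Σ(broken) = 4685 kJ
Bonds formed (products):
  C–Br: 2 × 285 = 570
  C–C: 3 × 338 = 1014
  C–H: 8 × 399 = 3192
  Σ(formed) = 4776 kJ
ΔH = Σ(broken) − Σ(formed) = 4685 − 4776 = −91 kJ

ΔH ≈ −91 kJ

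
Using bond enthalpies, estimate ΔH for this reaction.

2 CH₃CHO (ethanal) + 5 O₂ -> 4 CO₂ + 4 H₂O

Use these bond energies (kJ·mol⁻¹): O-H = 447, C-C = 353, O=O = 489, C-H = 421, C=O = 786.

ΔH ≈ −1773 kJ

Bonds broken (reactants):
  C-C: 2 × 353 = 706
  C-H: 8 × 421 = 3368
  C=O: 2 × 786 = 1572
  O=O: 5 × 489 = 2445
  Σ(broken) = 8091 kJ
Bonds formed (products):
  C=O: 8 × 786 = 6288
  O-H: 8 × 447 = 3576
  Σ(formed) = 9864 kJ
ΔH = Σ(broken) − Σ(formed) = 8091 − 9864 = −1773 kJ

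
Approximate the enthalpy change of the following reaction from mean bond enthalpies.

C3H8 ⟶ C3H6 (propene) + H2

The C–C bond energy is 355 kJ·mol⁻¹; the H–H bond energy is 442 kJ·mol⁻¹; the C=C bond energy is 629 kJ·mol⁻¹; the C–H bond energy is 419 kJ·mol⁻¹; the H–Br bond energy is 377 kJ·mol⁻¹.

ΔH ≈ +122 kJ

Bonds broken (reactants):
  C–C: 2 × 355 = 710
  C–H: 8 × 419 = 3352
  Σ(broken) = 4062 kJ
Bonds formed (products):
  C–C: 1 × 355 = 355
  C–H: 6 × 419 = 2514
  C=C: 1 × 629 = 629
  H–H: 1 × 442 = 442
  Σ(formed) = 3940 kJ
ΔH = Σ(broken) − Σ(formed) = 4062 − 3940 = +122 kJ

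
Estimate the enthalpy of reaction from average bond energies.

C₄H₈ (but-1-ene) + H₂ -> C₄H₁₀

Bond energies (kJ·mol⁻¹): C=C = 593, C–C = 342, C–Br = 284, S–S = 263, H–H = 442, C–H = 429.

ΔH ≈ −165 kJ

Bonds broken (reactants):
  C–C: 2 × 342 = 684
  C–H: 8 × 429 = 3432
  C=C: 1 × 593 = 593
  H–H: 1 × 442 = 442
  Σ(broken) = 5151 kJ
Bonds formed (products):
  C–C: 3 × 342 = 1026
  C–H: 10 × 429 = 4290
  Σ(formed) = 5316 kJ
ΔH = Σ(broken) − Σ(formed) = 5151 − 5316 = −165 kJ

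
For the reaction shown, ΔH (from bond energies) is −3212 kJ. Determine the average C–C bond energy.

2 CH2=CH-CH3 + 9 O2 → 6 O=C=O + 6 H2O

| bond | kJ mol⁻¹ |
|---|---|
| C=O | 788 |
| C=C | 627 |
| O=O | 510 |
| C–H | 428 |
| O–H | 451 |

Let D be the C–C bond energy.
Σ(broken) = 2×D + 12×428 + 2×627 + 9×510 = 10980 + 2D
Σ(formed) = 12×788 + 12×451 = 14868
ΔH = Σ(broken) − Σ(formed) = (10980 + 2D) − (14868) = −3888 + 2D
Setting this equal to −3212 kJ gives 2D = 676, so D = 338 kJ/mol.

D(C–C) ≈ 338 kJ/mol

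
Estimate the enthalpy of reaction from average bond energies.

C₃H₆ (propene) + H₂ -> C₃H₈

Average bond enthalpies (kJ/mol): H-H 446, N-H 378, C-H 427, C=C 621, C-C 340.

ΔH ≈ −127 kJ

Bonds broken (reactants):
  C-C: 1 × 340 = 340
  C-H: 6 × 427 = 2562
  C=C: 1 × 621 = 621
  H-H: 1 × 446 = 446
  Σ(broken) = 3969 kJ
Bonds formed (products):
  C-C: 2 × 340 = 680
  C-H: 8 × 427 = 3416
  Σ(formed) = 4096 kJ
ΔH = Σ(broken) − Σ(formed) = 3969 − 4096 = −127 kJ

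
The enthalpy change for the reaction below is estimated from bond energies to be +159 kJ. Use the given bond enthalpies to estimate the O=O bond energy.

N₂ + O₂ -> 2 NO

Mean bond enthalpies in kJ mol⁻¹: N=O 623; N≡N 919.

Let D be the O=O bond energy.
Σ(broken) = 1×919 + 1×D = 919 + D
Σ(formed) = 2×623 = 1246
ΔH = Σ(broken) − Σ(formed) = (919 + D) − (1246) = −327 + D
Setting this equal to +159 kJ gives D = 486 kJ/mol.

D(O=O) ≈ 486 kJ/mol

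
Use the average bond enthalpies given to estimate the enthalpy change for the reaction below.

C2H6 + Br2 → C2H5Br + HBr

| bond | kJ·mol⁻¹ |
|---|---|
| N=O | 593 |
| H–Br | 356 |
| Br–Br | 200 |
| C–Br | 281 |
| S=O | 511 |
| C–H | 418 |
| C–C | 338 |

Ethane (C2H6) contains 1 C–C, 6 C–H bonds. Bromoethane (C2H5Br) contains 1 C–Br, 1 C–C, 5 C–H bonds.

ΔH ≈ −19 kJ

Bonds broken (reactants):
  Br–Br: 1 × 200 = 200
  C–C: 1 × 338 = 338
  C–H: 6 × 418 = 2508
  Σ(broken) = 3046 kJ
Bonds formed (products):
  C–Br: 1 × 281 = 281
  C–C: 1 × 338 = 338
  C–H: 5 × 418 = 2090
  H–Br: 1 × 356 = 356
  Σ(formed) = 3065 kJ
ΔH = Σ(broken) − Σ(formed) = 3046 − 3065 = −19 kJ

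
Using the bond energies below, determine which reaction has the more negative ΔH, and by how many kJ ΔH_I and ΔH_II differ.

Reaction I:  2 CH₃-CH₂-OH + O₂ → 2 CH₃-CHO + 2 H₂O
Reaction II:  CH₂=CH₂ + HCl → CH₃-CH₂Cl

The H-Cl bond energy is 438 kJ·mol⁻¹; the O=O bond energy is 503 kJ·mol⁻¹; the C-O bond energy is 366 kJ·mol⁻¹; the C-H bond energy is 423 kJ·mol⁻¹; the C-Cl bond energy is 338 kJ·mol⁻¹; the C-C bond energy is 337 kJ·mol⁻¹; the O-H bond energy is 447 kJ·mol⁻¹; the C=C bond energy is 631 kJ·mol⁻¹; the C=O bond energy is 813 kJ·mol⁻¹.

Reaction I, by 410 kJ

Reaction I:
  Bonds broken (reactants):
    C-C: 2 × 337 = 674
    C-H: 10 × 423 = 4230
    C-O: 2 × 366 = 732
    O-H: 2 × 447 = 894
    O=O: 1 × 503 = 503
    Σ(broken) = 7033 kJ
  Bonds formed (products):
    C-C: 2 × 337 = 674
    C-H: 8 × 423 = 3384
    C=O: 2 × 813 = 1626
    O-H: 4 × 447 = 1788
    Σ(formed) = 7472 kJ
  ΔH_I = 7033 − 7472 = −439 kJ
Reaction II:
  Bonds broken (reactants):
    C-H: 4 × 423 = 1692
    C=C: 1 × 631 = 631
    H-Cl: 1 × 438 = 438
    Σ(broken) = 2761 kJ
  Bonds formed (products):
    C-C: 1 × 337 = 337
    C-Cl: 1 × 338 = 338
    C-H: 5 × 423 = 2115
    Σ(formed) = 2790 kJ
  ΔH_II = 2761 − 2790 = −29 kJ
ΔH_I − ΔH_II = −410 kJ, so reaction I has the more negative ΔH; |ΔH_I − ΔH_II| = 410 kJ.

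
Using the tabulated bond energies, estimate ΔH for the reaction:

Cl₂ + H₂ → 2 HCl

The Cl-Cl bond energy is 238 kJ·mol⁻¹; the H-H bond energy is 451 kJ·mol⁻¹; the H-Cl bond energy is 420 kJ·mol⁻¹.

ΔH ≈ −151 kJ

Bonds broken (reactants):
  Cl-Cl: 1 × 238 = 238
  H-H: 1 × 451 = 451
  Σ(broken) = 689 kJ
Bonds formed (products):
  H-Cl: 2 × 420 = 840
  Σ(formed) = 840 kJ
ΔH = Σ(broken) − Σ(formed) = 689 − 840 = −151 kJ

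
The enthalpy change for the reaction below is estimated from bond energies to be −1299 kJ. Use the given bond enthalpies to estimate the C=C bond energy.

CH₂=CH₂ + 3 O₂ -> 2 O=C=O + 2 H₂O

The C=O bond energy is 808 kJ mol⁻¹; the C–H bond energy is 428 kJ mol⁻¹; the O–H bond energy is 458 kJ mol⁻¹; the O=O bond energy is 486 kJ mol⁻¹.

D(C=C) ≈ 595 kJ/mol

Let D be the C=C bond energy.
Σ(broken) = 4×428 + 1×D + 3×486 = 3170 + D
Σ(formed) = 4×808 + 4×458 = 5064
ΔH = Σ(broken) − Σ(formed) = (3170 + D) − (5064) = −1894 + D
Setting this equal to −1299 kJ gives D = 595 kJ/mol.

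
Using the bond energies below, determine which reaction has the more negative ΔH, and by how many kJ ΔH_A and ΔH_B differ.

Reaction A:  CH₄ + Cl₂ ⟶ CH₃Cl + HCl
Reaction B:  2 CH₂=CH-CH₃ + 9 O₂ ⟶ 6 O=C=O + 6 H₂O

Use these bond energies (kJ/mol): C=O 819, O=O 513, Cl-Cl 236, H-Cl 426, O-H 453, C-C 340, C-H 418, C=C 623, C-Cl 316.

Reaction A:
  Bonds broken (reactants):
    C-H: 4 × 418 = 1672
    Cl-Cl: 1 × 236 = 236
    Σ(broken) = 1908 kJ
  Bonds formed (products):
    C-Cl: 1 × 316 = 316
    C-H: 3 × 418 = 1254
    H-Cl: 1 × 426 = 426
    Σ(formed) = 1996 kJ
  ΔH_A = 1908 − 1996 = −88 kJ
Reaction B:
  Bonds broken (reactants):
    C-C: 2 × 340 = 680
    C-H: 12 × 418 = 5016
    C=C: 2 × 623 = 1246
    O=O: 9 × 513 = 4617
    Σ(broken) = 11559 kJ
  Bonds formed (products):
    C=O: 12 × 819 = 9828
    O-H: 12 × 453 = 5436
    Σ(formed) = 15264 kJ
  ΔH_B = 11559 − 15264 = −3705 kJ
ΔH_A − ΔH_B = +3617 kJ, so reaction B has the more negative ΔH; |ΔH_A − ΔH_B| = 3617 kJ.

Reaction B, by 3617 kJ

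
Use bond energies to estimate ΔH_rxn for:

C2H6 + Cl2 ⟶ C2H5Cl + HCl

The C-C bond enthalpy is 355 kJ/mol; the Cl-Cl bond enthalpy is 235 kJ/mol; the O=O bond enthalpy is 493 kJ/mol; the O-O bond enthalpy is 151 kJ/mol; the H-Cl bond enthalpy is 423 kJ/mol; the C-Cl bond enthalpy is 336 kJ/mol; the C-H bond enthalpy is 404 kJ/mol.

Bonds broken (reactants):
  C-C: 1 × 355 = 355
  C-H: 6 × 404 = 2424
  Cl-Cl: 1 × 235 = 235
  Σ(broken) = 3014 kJ
Bonds formed (products):
  C-C: 1 × 355 = 355
  C-Cl: 1 × 336 = 336
  C-H: 5 × 404 = 2020
  H-Cl: 1 × 423 = 423
  Σ(formed) = 3134 kJ
ΔH = Σ(broken) − Σ(formed) = 3014 − 3134 = −120 kJ

ΔH ≈ −120 kJ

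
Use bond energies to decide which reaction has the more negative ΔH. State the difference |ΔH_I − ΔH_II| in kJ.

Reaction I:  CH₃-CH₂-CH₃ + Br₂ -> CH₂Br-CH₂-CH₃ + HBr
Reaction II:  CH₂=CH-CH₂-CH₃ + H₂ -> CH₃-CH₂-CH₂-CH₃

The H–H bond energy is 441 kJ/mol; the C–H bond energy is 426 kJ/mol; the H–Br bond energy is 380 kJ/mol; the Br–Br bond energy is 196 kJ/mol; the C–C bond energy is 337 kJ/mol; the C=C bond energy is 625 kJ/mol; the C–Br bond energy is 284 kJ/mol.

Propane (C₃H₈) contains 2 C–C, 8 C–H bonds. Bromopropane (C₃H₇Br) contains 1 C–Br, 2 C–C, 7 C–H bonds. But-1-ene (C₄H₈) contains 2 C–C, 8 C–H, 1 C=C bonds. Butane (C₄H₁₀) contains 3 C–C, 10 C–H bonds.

Reaction II, by 81 kJ

Reaction I:
  Bonds broken (reactants):
    Br–Br: 1 × 196 = 196
    C–C: 2 × 337 = 674
    C–H: 8 × 426 = 3408
    Σ(broken) = 4278 kJ
  Bonds formed (products):
    C–Br: 1 × 284 = 284
    C–C: 2 × 337 = 674
    C–H: 7 × 426 = 2982
    H–Br: 1 × 380 = 380
    Σ(formed) = 4320 kJ
  ΔH_I = 4278 − 4320 = −42 kJ
Reaction II:
  Bonds broken (reactants):
    C–C: 2 × 337 = 674
    C–H: 8 × 426 = 3408
    C=C: 1 × 625 = 625
    H–H: 1 × 441 = 441
    Σ(broken) = 5148 kJ
  Bonds formed (products):
    C–C: 3 × 337 = 1011
    C–H: 10 × 426 = 4260
    Σ(formed) = 5271 kJ
  ΔH_II = 5148 − 5271 = −123 kJ
ΔH_I − ΔH_II = +81 kJ, so reaction II has the more negative ΔH; |ΔH_I − ΔH_II| = 81 kJ.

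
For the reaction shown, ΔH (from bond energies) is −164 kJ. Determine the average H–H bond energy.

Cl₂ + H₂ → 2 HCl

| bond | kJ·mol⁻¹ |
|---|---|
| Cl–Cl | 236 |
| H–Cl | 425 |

D(H–H) ≈ 450 kJ/mol

Let D be the H–H bond energy.
Σ(broken) = 1×236 + 1×D = 236 + D
Σ(formed) = 2×425 = 850
ΔH = Σ(broken) − Σ(formed) = (236 + D) − (850) = −614 + D
Setting this equal to −164 kJ gives D = 450 kJ/mol.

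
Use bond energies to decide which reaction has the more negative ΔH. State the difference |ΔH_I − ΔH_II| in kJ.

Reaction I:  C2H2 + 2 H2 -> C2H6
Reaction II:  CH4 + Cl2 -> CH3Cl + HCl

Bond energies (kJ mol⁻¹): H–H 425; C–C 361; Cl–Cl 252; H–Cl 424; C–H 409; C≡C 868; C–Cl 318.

Reaction I:
  Bonds broken (reactants):
    C≡C: 1 × 868 = 868
    C–H: 2 × 409 = 818
    H–H: 2 × 425 = 850
    Σ(broken) = 2536 kJ
  Bonds formed (products):
    C–C: 1 × 361 = 361
    C–H: 6 × 409 = 2454
    Σ(formed) = 2815 kJ
  ΔH_I = 2536 − 2815 = −279 kJ
Reaction II:
  Bonds broken (reactants):
    C–H: 4 × 409 = 1636
    Cl–Cl: 1 × 252 = 252
    Σ(broken) = 1888 kJ
  Bonds formed (products):
    C–Cl: 1 × 318 = 318
    C–H: 3 × 409 = 1227
    H–Cl: 1 × 424 = 424
    Σ(formed) = 1969 kJ
  ΔH_II = 1888 − 1969 = −81 kJ
ΔH_I − ΔH_II = −198 kJ, so reaction I has the more negative ΔH; |ΔH_I − ΔH_II| = 198 kJ.

Reaction I, by 198 kJ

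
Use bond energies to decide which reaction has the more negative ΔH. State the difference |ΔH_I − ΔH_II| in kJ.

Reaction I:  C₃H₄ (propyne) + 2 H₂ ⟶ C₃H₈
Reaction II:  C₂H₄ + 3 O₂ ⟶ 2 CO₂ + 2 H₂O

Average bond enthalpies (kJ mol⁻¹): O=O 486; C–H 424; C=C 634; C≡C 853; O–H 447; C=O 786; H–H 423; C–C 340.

Reaction I:
  Bonds broken (reactants):
    C≡C: 1 × 853 = 853
    C–C: 1 × 340 = 340
    C–H: 4 × 424 = 1696
    H–H: 2 × 423 = 846
    Σ(broken) = 3735 kJ
  Bonds formed (products):
    C–C: 2 × 340 = 680
    C–H: 8 × 424 = 3392
    Σ(formed) = 4072 kJ
  ΔH_I = 3735 − 4072 = −337 kJ
Reaction II:
  Bonds broken (reactants):
    C–H: 4 × 424 = 1696
    C=C: 1 × 634 = 634
    O=O: 3 × 486 = 1458
    Σ(broken) = 3788 kJ
  Bonds formed (products):
    C=O: 4 × 786 = 3144
    O–H: 4 × 447 = 1788
    Σ(formed) = 4932 kJ
  ΔH_II = 3788 − 4932 = −1144 kJ
ΔH_I − ΔH_II = +807 kJ, so reaction II has the more negative ΔH; |ΔH_I − ΔH_II| = 807 kJ.

Reaction II, by 807 kJ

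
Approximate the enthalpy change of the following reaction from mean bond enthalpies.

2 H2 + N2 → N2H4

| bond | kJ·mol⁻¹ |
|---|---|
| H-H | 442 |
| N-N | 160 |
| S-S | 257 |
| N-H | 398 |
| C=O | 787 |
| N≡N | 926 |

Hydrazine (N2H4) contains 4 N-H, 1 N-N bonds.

ΔH ≈ +58 kJ

Bonds broken (reactants):
  H-H: 2 × 442 = 884
  N≡N: 1 × 926 = 926
  Σ(broken) = 1810 kJ
Bonds formed (products):
  N-H: 4 × 398 = 1592
  N-N: 1 × 160 = 160
  Σ(formed) = 1752 kJ
ΔH = Σ(broken) − Σ(formed) = 1810 − 1752 = +58 kJ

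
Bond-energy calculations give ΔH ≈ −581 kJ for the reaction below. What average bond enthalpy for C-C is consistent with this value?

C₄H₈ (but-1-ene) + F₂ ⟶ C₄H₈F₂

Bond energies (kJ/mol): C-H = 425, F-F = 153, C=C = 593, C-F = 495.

Let D be the C-C bond energy.
Σ(broken) = 2×D + 8×425 + 1×593 + 1×153 = 4146 + 2D
Σ(formed) = 3×D + 2×495 + 8×425 = 4390 + 3D
ΔH = Σ(broken) − Σ(formed) = (4146 + 2D) − (4390 + 3D) = −244 − D
Setting this equal to −581 kJ gives D = 337 kJ/mol.

D(C-C) ≈ 337 kJ/mol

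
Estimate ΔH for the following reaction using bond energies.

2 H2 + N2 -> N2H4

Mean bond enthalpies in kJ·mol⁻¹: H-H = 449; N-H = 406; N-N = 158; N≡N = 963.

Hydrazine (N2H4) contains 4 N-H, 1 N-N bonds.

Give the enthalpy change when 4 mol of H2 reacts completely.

ΔH = +158 kJ

Bonds broken (reactants):
  H-H: 2 × 449 = 898
  N≡N: 1 × 963 = 963
  Σ(broken) = 1861 kJ
Bonds formed (products):
  N-H: 4 × 406 = 1624
  N-N: 1 × 158 = 158
  Σ(formed) = 1782 kJ
ΔH = Σ(broken) − Σ(formed) = 1861 − 1782 = +79 kJ
For 2× the reaction as written: 2 × (+79) = +158 kJ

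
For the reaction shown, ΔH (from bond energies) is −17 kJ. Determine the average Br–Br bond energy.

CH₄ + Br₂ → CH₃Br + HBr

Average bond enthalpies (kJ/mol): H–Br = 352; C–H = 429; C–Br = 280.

Let D be the Br–Br bond energy.
Σ(broken) = 1×D + 4×429 = 1716 + D
Σ(formed) = 1×280 + 3×429 + 1×352 = 1919
ΔH = Σ(broken) − Σ(formed) = (1716 + D) − (1919) = −203 + D
Setting this equal to −17 kJ gives D = 186 kJ/mol.

D(Br–Br) ≈ 186 kJ/mol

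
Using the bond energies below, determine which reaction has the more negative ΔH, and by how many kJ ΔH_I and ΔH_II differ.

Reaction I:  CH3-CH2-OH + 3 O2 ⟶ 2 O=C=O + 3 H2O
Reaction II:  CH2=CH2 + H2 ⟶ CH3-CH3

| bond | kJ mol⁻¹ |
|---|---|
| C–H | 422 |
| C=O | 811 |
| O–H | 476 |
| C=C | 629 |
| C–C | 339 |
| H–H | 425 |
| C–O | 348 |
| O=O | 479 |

Reaction I:
  Bonds broken (reactants):
    C–C: 1 × 339 = 339
    C–H: 5 × 422 = 2110
    C–O: 1 × 348 = 348
    O–H: 1 × 476 = 476
    O=O: 3 × 479 = 1437
    Σ(broken) = 4710 kJ
  Bonds formed (products):
    C=O: 4 × 811 = 3244
    O–H: 6 × 476 = 2856
    Σ(formed) = 6100 kJ
  ΔH_I = 4710 − 6100 = −1390 kJ
Reaction II:
  Bonds broken (reactants):
    C–H: 4 × 422 = 1688
    C=C: 1 × 629 = 629
    H–H: 1 × 425 = 425
    Σ(broken) = 2742 kJ
  Bonds formed (products):
    C–C: 1 × 339 = 339
    C–H: 6 × 422 = 2532
    Σ(formed) = 2871 kJ
  ΔH_II = 2742 − 2871 = −129 kJ
ΔH_I − ΔH_II = −1261 kJ, so reaction I has the more negative ΔH; |ΔH_I − ΔH_II| = 1261 kJ.

Reaction I, by 1261 kJ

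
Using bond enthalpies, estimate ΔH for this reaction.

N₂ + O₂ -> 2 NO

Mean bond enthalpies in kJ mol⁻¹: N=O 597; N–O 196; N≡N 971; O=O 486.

ΔH ≈ +263 kJ

Bonds broken (reactants):
  N≡N: 1 × 971 = 971
  O=O: 1 × 486 = 486
  Σ(broken) = 1457 kJ
Bonds formed (products):
  N=O: 2 × 597 = 1194
  Σ(formed) = 1194 kJ
ΔH = Σ(broken) − Σ(formed) = 1457 − 1194 = +263 kJ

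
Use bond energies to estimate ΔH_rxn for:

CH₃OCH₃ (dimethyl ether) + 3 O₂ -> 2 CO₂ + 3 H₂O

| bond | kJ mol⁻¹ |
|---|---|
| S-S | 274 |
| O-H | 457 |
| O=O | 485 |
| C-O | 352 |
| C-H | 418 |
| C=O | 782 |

ΔH ≈ −1203 kJ

Bonds broken (reactants):
  C-H: 6 × 418 = 2508
  C-O: 2 × 352 = 704
  O=O: 3 × 485 = 1455
  Σ(broken) = 4667 kJ
Bonds formed (products):
  C=O: 4 × 782 = 3128
  O-H: 6 × 457 = 2742
  Σ(formed) = 5870 kJ
ΔH = Σ(broken) − Σ(formed) = 4667 − 5870 = −1203 kJ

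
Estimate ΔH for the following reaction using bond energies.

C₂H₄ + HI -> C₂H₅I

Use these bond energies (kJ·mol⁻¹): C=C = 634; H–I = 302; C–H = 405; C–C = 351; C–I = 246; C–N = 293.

Bonds broken (reactants):
  C–H: 4 × 405 = 1620
  C=C: 1 × 634 = 634
  H–I: 1 × 302 = 302
  Σ(broken) = 2556 kJ
Bonds formed (products):
  C–C: 1 × 351 = 351
  C–H: 5 × 405 = 2025
  C–I: 1 × 246 = 246
  Σ(formed) = 2622 kJ
ΔH = Σ(broken) − Σ(formed) = 2556 − 2622 = −66 kJ

ΔH ≈ −66 kJ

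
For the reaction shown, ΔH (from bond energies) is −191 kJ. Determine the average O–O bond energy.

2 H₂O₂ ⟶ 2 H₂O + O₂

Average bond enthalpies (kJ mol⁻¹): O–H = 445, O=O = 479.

Let D be the O–O bond energy.
Σ(broken) = 4×445 + 2×D = 1780 + 2D
Σ(formed) = 4×445 + 1×479 = 2259
ΔH = Σ(broken) − Σ(formed) = (1780 + 2D) − (2259) = −479 + 2D
Setting this equal to −191 kJ gives 2D = 288, so D = 144 kJ/mol.

D(O–O) ≈ 144 kJ/mol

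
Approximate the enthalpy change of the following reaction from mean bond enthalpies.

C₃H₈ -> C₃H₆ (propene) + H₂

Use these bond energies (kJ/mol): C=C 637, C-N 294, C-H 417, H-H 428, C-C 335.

ΔH ≈ +104 kJ

Bonds broken (reactants):
  C-C: 2 × 335 = 670
  C-H: 8 × 417 = 3336
  Σ(broken) = 4006 kJ
Bonds formed (products):
  C-C: 1 × 335 = 335
  C-H: 6 × 417 = 2502
  C=C: 1 × 637 = 637
  H-H: 1 × 428 = 428
  Σ(formed) = 3902 kJ
ΔH = Σ(broken) − Σ(formed) = 4006 − 3902 = +104 kJ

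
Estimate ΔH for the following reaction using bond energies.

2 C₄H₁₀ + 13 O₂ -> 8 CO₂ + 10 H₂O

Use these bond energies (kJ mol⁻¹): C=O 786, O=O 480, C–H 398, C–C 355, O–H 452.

Bonds broken (reactants):
  C–C: 6 × 355 = 2130
  C–H: 20 × 398 = 7960
  O=O: 13 × 480 = 6240
  Σ(broken) = 16330 kJ
Bonds formed (products):
  C=O: 16 × 786 = 12576
  O–H: 20 × 452 = 9040
  Σ(formed) = 21616 kJ
ΔH = Σ(broken) − Σ(formed) = 16330 − 21616 = −5286 kJ

ΔH ≈ −5286 kJ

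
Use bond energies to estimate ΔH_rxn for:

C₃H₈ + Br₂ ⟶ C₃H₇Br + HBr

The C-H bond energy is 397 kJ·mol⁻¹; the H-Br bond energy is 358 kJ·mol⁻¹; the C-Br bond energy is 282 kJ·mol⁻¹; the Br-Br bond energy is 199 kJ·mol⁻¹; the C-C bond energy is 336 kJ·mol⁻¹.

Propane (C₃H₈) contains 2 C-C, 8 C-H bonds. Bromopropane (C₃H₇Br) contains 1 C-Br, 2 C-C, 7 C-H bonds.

ΔH ≈ −44 kJ

Bonds broken (reactants):
  Br-Br: 1 × 199 = 199
  C-C: 2 × 336 = 672
  C-H: 8 × 397 = 3176
  Σ(broken) = 4047 kJ
Bonds formed (products):
  C-Br: 1 × 282 = 282
  C-C: 2 × 336 = 672
  C-H: 7 × 397 = 2779
  H-Br: 1 × 358 = 358
  Σ(formed) = 4091 kJ
ΔH = Σ(broken) − Σ(formed) = 4047 − 4091 = −44 kJ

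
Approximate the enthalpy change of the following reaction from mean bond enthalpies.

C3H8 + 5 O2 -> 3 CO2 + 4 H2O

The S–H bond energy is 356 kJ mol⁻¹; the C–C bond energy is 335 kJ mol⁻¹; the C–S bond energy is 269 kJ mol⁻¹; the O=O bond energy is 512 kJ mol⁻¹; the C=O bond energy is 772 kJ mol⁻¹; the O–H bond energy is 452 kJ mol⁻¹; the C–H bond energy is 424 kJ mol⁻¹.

ΔH ≈ −1626 kJ

Bonds broken (reactants):
  C–C: 2 × 335 = 670
  C–H: 8 × 424 = 3392
  O=O: 5 × 512 = 2560
  Σ(broken) = 6622 kJ
Bonds formed (products):
  C=O: 6 × 772 = 4632
  O–H: 8 × 452 = 3616
  Σ(formed) = 8248 kJ
ΔH = Σ(broken) − Σ(formed) = 6622 − 8248 = −1626 kJ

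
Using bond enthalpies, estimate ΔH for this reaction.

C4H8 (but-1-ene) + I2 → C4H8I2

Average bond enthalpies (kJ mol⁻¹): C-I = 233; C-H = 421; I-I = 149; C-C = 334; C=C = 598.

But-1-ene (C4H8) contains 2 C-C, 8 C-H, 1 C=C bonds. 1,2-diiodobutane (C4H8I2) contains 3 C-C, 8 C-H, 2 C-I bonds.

Bonds broken (reactants):
  C-C: 2 × 334 = 668
  C-H: 8 × 421 = 3368
  C=C: 1 × 598 = 598
  I-I: 1 × 149 = 149
  Σ(broken) = 4783 kJ
Bonds formed (products):
  C-C: 3 × 334 = 1002
  C-H: 8 × 421 = 3368
  C-I: 2 × 233 = 466
  Σ(formed) = 4836 kJ
ΔH = Σ(broken) − Σ(formed) = 4783 − 4836 = −53 kJ

ΔH ≈ −53 kJ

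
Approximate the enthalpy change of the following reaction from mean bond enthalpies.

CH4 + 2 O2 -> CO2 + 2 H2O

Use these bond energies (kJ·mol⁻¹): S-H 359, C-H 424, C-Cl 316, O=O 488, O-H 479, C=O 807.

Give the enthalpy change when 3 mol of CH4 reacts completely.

Bonds broken (reactants):
  C-H: 4 × 424 = 1696
  O=O: 2 × 488 = 976
  Σ(broken) = 2672 kJ
Bonds formed (products):
  C=O: 2 × 807 = 1614
  O-H: 4 × 479 = 1916
  Σ(formed) = 3530 kJ
ΔH = Σ(broken) − Σ(formed) = 2672 − 3530 = −858 kJ
For 3× the reaction as written: 3 × (−858) = −2574 kJ

ΔH = −2574 kJ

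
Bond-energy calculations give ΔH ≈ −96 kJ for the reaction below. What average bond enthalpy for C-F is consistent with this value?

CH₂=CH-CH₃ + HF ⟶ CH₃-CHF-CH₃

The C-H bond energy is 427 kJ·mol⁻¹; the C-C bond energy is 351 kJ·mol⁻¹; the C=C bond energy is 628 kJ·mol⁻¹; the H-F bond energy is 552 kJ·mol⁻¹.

D(C-F) ≈ 498 kJ/mol

Let D be the C-F bond energy.
Σ(broken) = 1×351 + 6×427 + 1×628 + 1×552 = 4093
Σ(formed) = 2×351 + 1×D + 7×427 = 3691 + D
ΔH = Σ(broken) − Σ(formed) = (4093) − (3691 + D) = +402 − D
Setting this equal to −96 kJ gives D = 498 kJ/mol.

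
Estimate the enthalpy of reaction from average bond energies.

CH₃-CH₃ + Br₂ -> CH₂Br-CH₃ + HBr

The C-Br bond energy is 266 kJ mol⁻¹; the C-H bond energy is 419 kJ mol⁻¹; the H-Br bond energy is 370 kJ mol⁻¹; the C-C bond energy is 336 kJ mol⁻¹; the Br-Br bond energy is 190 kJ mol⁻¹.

Bonds broken (reactants):
  Br-Br: 1 × 190 = 190
  C-C: 1 × 336 = 336
  C-H: 6 × 419 = 2514
  Σ(broken) = 3040 kJ
Bonds formed (products):
  C-Br: 1 × 266 = 266
  C-C: 1 × 336 = 336
  C-H: 5 × 419 = 2095
  H-Br: 1 × 370 = 370
  Σ(formed) = 3067 kJ
ΔH = Σ(broken) − Σ(formed) = 3040 − 3067 = −27 kJ

ΔH ≈ −27 kJ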